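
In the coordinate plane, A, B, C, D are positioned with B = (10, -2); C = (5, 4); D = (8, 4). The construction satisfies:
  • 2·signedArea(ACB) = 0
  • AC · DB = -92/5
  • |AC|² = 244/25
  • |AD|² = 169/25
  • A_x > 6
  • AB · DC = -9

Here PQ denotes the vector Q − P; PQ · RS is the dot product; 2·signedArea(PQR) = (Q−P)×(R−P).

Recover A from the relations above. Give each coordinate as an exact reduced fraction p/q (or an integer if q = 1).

A = (7, 8/5)

1. A_x = 7  [2·signedArea(ACB) = 0 ∩ AC · DB = -92/5]
2. A_y = 8/5  [2·signedArea(ACB) = 0 ∩ AC · DB = -92/5]
   → A = (7, 8/5)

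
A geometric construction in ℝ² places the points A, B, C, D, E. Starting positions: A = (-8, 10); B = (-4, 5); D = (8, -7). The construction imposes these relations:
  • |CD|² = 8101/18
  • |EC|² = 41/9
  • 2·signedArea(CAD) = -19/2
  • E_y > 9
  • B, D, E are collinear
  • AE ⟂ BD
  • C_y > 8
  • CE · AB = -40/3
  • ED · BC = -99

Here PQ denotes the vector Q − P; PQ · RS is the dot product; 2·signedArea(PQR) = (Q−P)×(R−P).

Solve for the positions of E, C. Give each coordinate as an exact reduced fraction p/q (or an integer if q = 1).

1. E_x = -17/2  [B, D, E are collinear ∩ AE ⟂ BD]
2. E_y = 19/2  [B, D, E are collinear ∩ AE ⟂ BD]
   → E = (-17/2, 19/2)
3. C_x = -41/6  [CE · AB = -40/3 ∩ 2·signedArea(CAD) = -19/2]
4. C_y = 49/6  [CE · AB = -40/3 ∩ 2·signedArea(CAD) = -19/2]
   → C = (-41/6, 49/6)

C = (-41/6, 49/6)
E = (-17/2, 19/2)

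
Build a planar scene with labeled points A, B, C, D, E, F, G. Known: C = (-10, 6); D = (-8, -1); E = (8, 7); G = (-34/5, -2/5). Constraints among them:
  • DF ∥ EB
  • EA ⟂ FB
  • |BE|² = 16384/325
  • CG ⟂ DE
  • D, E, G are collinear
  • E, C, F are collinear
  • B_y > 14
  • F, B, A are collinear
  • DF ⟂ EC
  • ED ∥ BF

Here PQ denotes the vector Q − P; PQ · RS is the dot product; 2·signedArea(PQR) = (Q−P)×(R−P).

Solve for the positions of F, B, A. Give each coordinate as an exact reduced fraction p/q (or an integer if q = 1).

1. F_x = -2728/325  [E, C, F are collinear ∩ DF ⟂ EC]
2. F_y = 1979/325  [E, C, F are collinear ∩ DF ⟂ EC]
   → F = (-2728/325, 1979/325)
3. B_x = 2472/325  [ED ∥ BF ∩ DF ∥ EB]
4. B_y = 4579/325  [ED ∥ BF ∩ DF ∥ EB]
   → B = (2472/325, 4579/325)
5. A_x = 8264/1625  [F, B, A are collinear ∩ EA ⟂ FB]
6. A_y = 20847/1625  [F, B, A are collinear ∩ EA ⟂ FB]
   → A = (8264/1625, 20847/1625)

A = (8264/1625, 20847/1625)
B = (2472/325, 4579/325)
F = (-2728/325, 1979/325)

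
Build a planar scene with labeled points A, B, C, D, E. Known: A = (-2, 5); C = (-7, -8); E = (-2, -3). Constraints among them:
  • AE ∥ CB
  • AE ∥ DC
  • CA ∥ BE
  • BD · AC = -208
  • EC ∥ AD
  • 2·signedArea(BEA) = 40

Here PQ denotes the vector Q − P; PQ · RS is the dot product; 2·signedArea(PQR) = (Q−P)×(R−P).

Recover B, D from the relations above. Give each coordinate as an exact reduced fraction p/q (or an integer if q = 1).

1. B_x = -7  [CA ∥ BE ∩ AE ∥ CB]
2. B_y = -16  [CA ∥ BE ∩ AE ∥ CB]
   → B = (-7, -16)
3. D_x = -7  [AE ∥ DC ∩ EC ∥ AD]
4. D_y = 0  [AE ∥ DC ∩ EC ∥ AD]
   → D = (-7, 0)

B = (-7, -16)
D = (-7, 0)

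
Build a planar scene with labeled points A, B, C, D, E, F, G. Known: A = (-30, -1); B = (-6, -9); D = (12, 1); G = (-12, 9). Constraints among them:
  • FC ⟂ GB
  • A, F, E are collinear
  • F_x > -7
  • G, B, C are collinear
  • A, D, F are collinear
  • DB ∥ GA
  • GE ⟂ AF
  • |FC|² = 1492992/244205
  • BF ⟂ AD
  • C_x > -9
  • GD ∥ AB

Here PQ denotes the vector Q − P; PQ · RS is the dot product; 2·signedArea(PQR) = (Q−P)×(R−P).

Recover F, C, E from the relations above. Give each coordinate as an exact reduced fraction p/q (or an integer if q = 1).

1. F_x = -1422/221  [A, D, F are collinear ∩ BF ⟂ AD]
2. F_y = 27/221  [A, D, F are collinear ∩ BF ⟂ AD]
   → F = (-1422/221, 27/221)
3. C_x = -9702/1105  [G, B, C are collinear ∩ FC ⟂ GB]
4. C_y = -729/1105  [G, B, C are collinear ∩ FC ⟂ GB]
   → C = (-9702/1105, -729/1105)
5. E_x = -2556/221  [A, F, E are collinear ∩ GE ⟂ AF]
6. E_y = -27/221  [A, F, E are collinear ∩ GE ⟂ AF]
   → E = (-2556/221, -27/221)

C = (-9702/1105, -729/1105)
E = (-2556/221, -27/221)
F = (-1422/221, 27/221)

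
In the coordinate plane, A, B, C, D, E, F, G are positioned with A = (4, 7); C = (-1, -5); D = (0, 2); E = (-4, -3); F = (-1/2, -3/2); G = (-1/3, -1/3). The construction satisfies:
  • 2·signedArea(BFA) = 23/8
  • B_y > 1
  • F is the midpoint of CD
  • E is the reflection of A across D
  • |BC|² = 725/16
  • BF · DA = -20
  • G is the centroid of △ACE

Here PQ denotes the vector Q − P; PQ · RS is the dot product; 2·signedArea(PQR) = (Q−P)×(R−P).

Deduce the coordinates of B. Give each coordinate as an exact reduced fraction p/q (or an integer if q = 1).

1. B_x = 3/4  [2·signedArea(BFA) = 23/8 ∩ BF · DA = -20]
2. B_y = 3/2  [2·signedArea(BFA) = 23/8 ∩ BF · DA = -20]
   → B = (3/4, 3/2)

B = (3/4, 3/2)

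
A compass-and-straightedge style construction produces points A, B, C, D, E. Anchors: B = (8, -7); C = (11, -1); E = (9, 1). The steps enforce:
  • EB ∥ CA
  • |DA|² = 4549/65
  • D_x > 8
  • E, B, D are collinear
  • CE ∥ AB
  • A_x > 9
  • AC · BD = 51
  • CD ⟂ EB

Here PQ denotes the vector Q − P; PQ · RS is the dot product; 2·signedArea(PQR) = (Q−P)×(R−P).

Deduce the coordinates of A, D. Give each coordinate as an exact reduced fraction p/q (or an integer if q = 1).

1. A_x = 10  [CE ∥ AB ∩ EB ∥ CA]
2. A_y = -9  [CE ∥ AB ∩ EB ∥ CA]
   → A = (10, -9)
3. D_x = 571/65  [E, B, D are collinear ∩ CD ⟂ EB]
4. D_y = -47/65  [E, B, D are collinear ∩ CD ⟂ EB]
   → D = (571/65, -47/65)

A = (10, -9)
D = (571/65, -47/65)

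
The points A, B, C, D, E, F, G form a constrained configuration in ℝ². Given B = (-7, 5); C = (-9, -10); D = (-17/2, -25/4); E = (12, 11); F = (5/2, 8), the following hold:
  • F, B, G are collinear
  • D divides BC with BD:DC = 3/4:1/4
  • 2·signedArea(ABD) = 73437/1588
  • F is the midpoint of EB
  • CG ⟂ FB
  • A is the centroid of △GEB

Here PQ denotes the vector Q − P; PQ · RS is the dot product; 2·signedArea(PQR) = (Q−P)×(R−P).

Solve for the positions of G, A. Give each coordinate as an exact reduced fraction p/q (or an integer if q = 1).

A = (-3226/1191, 2523/397)
G = (-5211/397, 1217/397)

1. G_x = -5211/397  [F, B, G are collinear ∩ CG ⟂ FB]
2. G_y = 1217/397  [F, B, G are collinear ∩ CG ⟂ FB]
   → G = (-5211/397, 1217/397)
3. A_x = -3226/1191  [A is the centroid of △GEB]
4. A_y = 2523/397  [A is the centroid of △GEB]
   → A = (-3226/1191, 2523/397)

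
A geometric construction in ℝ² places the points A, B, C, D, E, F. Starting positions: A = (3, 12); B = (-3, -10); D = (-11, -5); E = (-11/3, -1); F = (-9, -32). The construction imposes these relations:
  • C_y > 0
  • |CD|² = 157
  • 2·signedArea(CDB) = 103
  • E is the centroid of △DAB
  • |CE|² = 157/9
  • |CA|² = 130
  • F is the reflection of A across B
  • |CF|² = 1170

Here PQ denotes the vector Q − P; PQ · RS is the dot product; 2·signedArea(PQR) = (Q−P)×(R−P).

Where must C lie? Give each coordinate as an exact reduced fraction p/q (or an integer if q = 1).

C = (0, 1)

1. C_x = 0  [line 5·x + 8·y + -8 = 0 ∩ |CF|² = 1170]
2. C_y = 1  [line 5·x + 8·y + -8 = 0 ∩ |CF|² = 1170]
   → C = (0, 1)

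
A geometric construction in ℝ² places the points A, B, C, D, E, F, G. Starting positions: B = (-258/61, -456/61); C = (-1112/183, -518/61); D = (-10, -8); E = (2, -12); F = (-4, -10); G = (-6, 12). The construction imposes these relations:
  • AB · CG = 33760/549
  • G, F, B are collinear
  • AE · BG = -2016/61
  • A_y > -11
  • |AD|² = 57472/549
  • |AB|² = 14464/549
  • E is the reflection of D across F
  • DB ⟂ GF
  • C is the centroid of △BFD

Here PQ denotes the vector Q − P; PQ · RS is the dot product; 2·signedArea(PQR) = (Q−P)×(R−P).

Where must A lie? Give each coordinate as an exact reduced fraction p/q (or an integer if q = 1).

1. A_x = -14/183  [AB · CG = 33760/549 ∩ AE · BG = -2016/61]
2. A_y = -640/61  [AB · CG = 33760/549 ∩ AE · BG = -2016/61]
   → A = (-14/183, -640/61)

A = (-14/183, -640/61)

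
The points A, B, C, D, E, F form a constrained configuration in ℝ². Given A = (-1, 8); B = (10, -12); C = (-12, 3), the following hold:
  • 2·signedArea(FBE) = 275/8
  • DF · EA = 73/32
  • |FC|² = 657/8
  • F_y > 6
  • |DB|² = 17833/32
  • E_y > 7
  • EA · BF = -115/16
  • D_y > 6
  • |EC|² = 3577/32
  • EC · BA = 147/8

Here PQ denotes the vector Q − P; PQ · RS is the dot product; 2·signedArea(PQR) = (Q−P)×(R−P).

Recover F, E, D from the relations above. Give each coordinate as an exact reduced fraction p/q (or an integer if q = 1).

1. E_x = -19/8  [line 11·x + -20·y + 1389/8 = 0 ∩ |EC|² = 3577/32]
2. E_y = 59/8  [line 11·x + -20·y + 1389/8 = 0 ∩ |EC|² = 3577/32]
   → E = (-19/8, 59/8)
3. F_x = -15/4  [2·signedArea(FBE) = 275/8 ∩ EA · BF = -115/16]
4. F_y = 27/4  [2·signedArea(FBE) = 275/8 ∩ EA · BF = -115/16]
   → F = (-15/4, 27/4)
5. D_x = -41/8  [line -11/8·x + -5/8·y + -103/32 = 0 ∩ |DB|² = 17833/32]
6. D_y = 49/8  [line -11/8·x + -5/8·y + -103/32 = 0 ∩ |DB|² = 17833/32]
   → D = (-41/8, 49/8)

D = (-41/8, 49/8)
E = (-19/8, 59/8)
F = (-15/4, 27/4)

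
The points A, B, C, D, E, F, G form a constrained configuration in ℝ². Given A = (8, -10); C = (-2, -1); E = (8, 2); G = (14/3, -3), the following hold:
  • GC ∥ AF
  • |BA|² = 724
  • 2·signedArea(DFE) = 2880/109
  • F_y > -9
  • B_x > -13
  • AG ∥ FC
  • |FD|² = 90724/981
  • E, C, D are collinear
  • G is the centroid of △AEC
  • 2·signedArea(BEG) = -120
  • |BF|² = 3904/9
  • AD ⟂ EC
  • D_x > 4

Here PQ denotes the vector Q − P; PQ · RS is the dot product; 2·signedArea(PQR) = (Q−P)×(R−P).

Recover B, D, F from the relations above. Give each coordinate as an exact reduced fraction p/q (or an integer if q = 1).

B = (-12, 8)
D = (512/109, 110/109)
F = (4/3, -8)

1. B_x = -12  [line 5·x + -10/3·y + 260/3 = 0 ∩ |BA|² = 724]
2. B_y = 8  [line 5·x + -10/3·y + 260/3 = 0 ∩ |BA|² = 724]
   → B = (-12, 8)
3. D_x = 512/109  [E, C, D are collinear ∩ AD ⟂ EC]
4. D_y = 110/109  [E, C, D are collinear ∩ AD ⟂ EC]
   → D = (512/109, 110/109)
5. F_x = 4/3  [AG ∥ FC ∩ GC ∥ AF]
6. F_y = -8  [AG ∥ FC ∩ GC ∥ AF]
   → F = (4/3, -8)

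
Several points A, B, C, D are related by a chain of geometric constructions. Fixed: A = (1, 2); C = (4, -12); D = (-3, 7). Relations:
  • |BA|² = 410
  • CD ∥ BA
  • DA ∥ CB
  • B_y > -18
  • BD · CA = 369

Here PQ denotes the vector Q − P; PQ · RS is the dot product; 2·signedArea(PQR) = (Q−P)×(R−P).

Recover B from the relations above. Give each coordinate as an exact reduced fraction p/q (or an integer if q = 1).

B = (8, -17)

1. B_x = 8  [CD ∥ BA ∩ DA ∥ CB]
2. B_y = -17  [CD ∥ BA ∩ DA ∥ CB]
   → B = (8, -17)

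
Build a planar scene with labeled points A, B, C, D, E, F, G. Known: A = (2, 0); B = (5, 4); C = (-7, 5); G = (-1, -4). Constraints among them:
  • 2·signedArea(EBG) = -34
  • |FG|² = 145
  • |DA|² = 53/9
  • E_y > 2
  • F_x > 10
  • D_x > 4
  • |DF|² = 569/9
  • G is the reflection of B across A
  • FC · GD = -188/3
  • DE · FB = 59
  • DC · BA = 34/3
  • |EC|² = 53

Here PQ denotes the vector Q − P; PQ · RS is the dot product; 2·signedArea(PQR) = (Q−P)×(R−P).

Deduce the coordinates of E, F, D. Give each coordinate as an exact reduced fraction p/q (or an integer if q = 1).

D = (13/3, -2/3)
E = (0, 3)
F = (11, -5)

1. E_x = 0  [line 8·x + -6·y + 18 = 0 ∩ |EC|² = 53]
2. E_y = 3  [line 8·x + -6·y + 18 = 0 ∩ |EC|² = 53]
   → E = (0, 3)
3. D_x = 13/3  [line 3·x + 4·y + -31/3 = 0 ∩ |DA|² = 53/9]
4. D_y = -2/3  [line 3·x + 4·y + -31/3 = 0 ∩ |DA|² = 53/9]
   → D = (13/3, -2/3)
5. F_x = 11  [FC · GD = -188/3 ∩ DE · FB = 59]
6. F_y = -5  [FC · GD = -188/3 ∩ DE · FB = 59]
   → F = (11, -5)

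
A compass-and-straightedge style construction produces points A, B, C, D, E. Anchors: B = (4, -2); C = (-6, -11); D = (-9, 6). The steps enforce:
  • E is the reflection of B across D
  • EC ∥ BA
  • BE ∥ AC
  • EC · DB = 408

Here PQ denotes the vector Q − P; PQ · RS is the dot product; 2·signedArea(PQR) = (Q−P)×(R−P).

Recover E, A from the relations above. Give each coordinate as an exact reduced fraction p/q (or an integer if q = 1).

1. E_x = -22  [E is the reflection of B across D]
2. E_y = 14  [E is the reflection of B across D]
   → E = (-22, 14)
3. A_x = 20  [BE ∥ AC ∩ EC ∥ BA]
4. A_y = -27  [BE ∥ AC ∩ EC ∥ BA]
   → A = (20, -27)

A = (20, -27)
E = (-22, 14)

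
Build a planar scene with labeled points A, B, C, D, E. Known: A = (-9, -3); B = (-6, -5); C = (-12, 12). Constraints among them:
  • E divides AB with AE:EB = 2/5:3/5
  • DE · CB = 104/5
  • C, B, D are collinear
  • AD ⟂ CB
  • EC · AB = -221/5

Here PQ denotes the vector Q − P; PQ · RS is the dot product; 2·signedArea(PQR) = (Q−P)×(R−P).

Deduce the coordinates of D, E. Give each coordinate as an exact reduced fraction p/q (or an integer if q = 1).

1. D_x = -174/25  [C, B, D are collinear ∩ AD ⟂ CB]
2. D_y = -57/25  [C, B, D are collinear ∩ AD ⟂ CB]
   → D = (-174/25, -57/25)
3. E_x = -39/5  [E divides AB with AE:EB = 2/5:3/5]
4. E_y = -19/5  [E divides AB with AE:EB = 2/5:3/5]
   → E = (-39/5, -19/5)

D = (-174/25, -57/25)
E = (-39/5, -19/5)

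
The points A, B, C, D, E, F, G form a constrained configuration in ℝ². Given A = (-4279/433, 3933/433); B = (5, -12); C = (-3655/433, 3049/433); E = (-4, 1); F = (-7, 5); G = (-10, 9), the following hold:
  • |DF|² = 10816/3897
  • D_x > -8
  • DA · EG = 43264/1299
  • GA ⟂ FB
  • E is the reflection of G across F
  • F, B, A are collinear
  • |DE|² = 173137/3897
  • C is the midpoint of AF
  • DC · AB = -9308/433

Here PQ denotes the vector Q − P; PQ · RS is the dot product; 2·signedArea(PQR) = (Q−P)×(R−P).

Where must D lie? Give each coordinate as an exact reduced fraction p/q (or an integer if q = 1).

D = (-3447/433, 8263/1299)

1. D_x = -3447/433  [DA · EG = 43264/1299 ∩ DC · AB = -9308/433]
2. D_y = 8263/1299  [DA · EG = 43264/1299 ∩ DC · AB = -9308/433]
   → D = (-3447/433, 8263/1299)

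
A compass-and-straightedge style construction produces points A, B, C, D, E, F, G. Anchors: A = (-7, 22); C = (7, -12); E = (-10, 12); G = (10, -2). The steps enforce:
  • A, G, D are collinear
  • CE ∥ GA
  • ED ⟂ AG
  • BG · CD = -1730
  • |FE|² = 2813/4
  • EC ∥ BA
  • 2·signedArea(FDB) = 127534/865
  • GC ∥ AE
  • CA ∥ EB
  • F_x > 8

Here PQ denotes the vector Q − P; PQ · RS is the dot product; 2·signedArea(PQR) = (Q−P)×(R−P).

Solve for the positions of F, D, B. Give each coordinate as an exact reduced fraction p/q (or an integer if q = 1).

1. D_x = -2842/865  [A, G, D are collinear ∩ ED ⟂ AG]
2. D_y = 14494/865  [A, G, D are collinear ∩ ED ⟂ AG]
   → D = (-2842/865, 14494/865)
3. B_x = -24  [EC ∥ BA ∩ CA ∥ EB]
4. B_y = 46  [EC ∥ BA ∩ CA ∥ EB]
   → B = (-24, 46)
5. F_x = 17/2  [line -25296/865·x + -17918/865·y + 17918/173 = 0 ∩ |FE|² = 2813/4]
6. F_y = -7  [line -25296/865·x + -17918/865·y + 17918/173 = 0 ∩ |FE|² = 2813/4]
   → F = (17/2, -7)

B = (-24, 46)
D = (-2842/865, 14494/865)
F = (17/2, -7)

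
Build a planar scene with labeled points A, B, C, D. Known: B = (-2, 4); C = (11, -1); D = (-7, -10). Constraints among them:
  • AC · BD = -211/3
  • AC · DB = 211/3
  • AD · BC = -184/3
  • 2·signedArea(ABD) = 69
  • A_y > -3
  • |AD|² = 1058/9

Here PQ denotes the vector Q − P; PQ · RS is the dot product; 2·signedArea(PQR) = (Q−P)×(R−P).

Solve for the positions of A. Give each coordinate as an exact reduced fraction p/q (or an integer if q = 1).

A = (2/3, -7/3)

1. A_x = 2/3  [2·signedArea(ABD) = 69 ∩ AD · BC = -184/3]
2. A_y = -7/3  [2·signedArea(ABD) = 69 ∩ AD · BC = -184/3]
   → A = (2/3, -7/3)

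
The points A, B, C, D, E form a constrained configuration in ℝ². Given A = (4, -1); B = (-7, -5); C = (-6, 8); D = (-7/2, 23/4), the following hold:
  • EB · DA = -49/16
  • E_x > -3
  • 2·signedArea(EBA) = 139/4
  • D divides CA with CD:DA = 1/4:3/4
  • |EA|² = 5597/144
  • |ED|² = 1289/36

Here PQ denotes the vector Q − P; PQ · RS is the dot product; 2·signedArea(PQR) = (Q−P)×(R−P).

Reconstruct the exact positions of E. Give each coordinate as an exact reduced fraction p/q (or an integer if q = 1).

E = (-13/6, -1/12)

1. E_x = -13/6  [EB · DA = -49/16 ∩ 2·signedArea(EBA) = 139/4]
2. E_y = -1/12  [EB · DA = -49/16 ∩ 2·signedArea(EBA) = 139/4]
   → E = (-13/6, -1/12)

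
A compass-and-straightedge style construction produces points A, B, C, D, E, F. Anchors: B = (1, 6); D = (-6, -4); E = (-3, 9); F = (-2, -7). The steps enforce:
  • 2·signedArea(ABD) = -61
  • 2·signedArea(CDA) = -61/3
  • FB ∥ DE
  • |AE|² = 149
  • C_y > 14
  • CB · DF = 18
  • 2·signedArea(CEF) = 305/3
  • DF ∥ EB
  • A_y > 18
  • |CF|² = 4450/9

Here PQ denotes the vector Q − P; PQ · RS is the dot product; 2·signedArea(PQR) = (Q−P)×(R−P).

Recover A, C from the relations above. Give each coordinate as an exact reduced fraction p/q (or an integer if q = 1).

A = (4, 19)
C = (3, 44/3)

1. A_x = 4  [line 10·x + -7·y + 93 = 0 ∩ |AE|² = 149]
2. A_y = 19  [line 10·x + -7·y + 93 = 0 ∩ |AE|² = 149]
   → A = (4, 19)
3. C_x = 3  [2·signedArea(CEF) = 305/3 ∩ 2·signedArea(CDA) = -61/3]
4. C_y = 44/3  [2·signedArea(CEF) = 305/3 ∩ 2·signedArea(CDA) = -61/3]
   → C = (3, 44/3)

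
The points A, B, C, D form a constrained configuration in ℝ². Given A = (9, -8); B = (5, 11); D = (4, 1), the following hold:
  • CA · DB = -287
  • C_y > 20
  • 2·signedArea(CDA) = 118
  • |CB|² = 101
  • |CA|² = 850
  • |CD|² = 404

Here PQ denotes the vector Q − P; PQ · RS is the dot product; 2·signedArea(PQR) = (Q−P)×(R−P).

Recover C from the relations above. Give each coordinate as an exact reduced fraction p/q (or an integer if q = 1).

1. C_x = 6  [2·signedArea(CDA) = 118 ∩ CA · DB = -287]
2. C_y = 21  [2·signedArea(CDA) = 118 ∩ CA · DB = -287]
   → C = (6, 21)

C = (6, 21)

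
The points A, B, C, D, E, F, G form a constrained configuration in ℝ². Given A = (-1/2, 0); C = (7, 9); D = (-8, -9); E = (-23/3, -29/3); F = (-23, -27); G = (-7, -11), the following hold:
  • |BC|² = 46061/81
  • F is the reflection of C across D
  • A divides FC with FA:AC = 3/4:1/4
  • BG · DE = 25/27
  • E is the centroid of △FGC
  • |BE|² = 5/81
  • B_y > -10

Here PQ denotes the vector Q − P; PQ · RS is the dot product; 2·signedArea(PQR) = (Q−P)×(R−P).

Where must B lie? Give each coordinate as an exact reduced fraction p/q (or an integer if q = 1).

B = (-68/9, -89/9)

1. B_x = -68/9  [line -1/3·x + 2/3·y + 110/27 = 0 ∩ |BE|² = 5/81]
2. B_y = -89/9  [line -1/3·x + 2/3·y + 110/27 = 0 ∩ |BE|² = 5/81]
   → B = (-68/9, -89/9)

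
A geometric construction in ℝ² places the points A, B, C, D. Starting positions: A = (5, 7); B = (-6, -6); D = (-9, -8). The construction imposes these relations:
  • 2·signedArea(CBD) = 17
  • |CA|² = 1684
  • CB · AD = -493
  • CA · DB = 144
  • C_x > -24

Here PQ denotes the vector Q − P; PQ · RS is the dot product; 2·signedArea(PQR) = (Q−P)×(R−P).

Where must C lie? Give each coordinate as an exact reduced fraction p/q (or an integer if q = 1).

1. C_x = -23  [CB · AD = -493 ∩ CA · DB = 144]
2. C_y = -23  [CB · AD = -493 ∩ CA · DB = 144]
   → C = (-23, -23)

C = (-23, -23)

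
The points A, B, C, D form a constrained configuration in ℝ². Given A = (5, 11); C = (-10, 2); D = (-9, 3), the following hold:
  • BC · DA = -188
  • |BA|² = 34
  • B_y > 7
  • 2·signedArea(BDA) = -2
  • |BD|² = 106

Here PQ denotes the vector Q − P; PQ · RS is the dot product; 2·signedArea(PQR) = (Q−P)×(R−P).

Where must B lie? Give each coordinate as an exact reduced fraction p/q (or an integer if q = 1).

1. B_x = 0  [2·signedArea(BDA) = -2 ∩ BC · DA = -188]
2. B_y = 8  [2·signedArea(BDA) = -2 ∩ BC · DA = -188]
   → B = (0, 8)

B = (0, 8)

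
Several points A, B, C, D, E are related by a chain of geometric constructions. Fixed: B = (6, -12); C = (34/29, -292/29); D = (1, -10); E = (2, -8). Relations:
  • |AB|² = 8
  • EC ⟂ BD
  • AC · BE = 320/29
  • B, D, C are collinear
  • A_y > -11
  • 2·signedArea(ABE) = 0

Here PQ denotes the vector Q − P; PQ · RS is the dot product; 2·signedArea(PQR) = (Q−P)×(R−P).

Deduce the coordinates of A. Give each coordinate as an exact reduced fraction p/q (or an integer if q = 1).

A = (4, -10)

1. A_x = 4  [2·signedArea(ABE) = 0 ∩ AC · BE = 320/29]
2. A_y = -10  [2·signedArea(ABE) = 0 ∩ AC · BE = 320/29]
   → A = (4, -10)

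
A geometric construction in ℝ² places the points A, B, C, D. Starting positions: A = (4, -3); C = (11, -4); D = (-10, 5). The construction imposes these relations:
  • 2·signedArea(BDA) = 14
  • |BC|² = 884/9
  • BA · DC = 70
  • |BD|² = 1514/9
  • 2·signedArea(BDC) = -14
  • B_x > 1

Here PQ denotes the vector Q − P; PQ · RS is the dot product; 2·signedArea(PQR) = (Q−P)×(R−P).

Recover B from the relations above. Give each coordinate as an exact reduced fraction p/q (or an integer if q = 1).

B = (5/3, -2/3)

1. B_x = 5/3  [2·signedArea(BDA) = 14 ∩ 2·signedArea(BDC) = -14]
2. B_y = -2/3  [2·signedArea(BDA) = 14 ∩ 2·signedArea(BDC) = -14]
   → B = (5/3, -2/3)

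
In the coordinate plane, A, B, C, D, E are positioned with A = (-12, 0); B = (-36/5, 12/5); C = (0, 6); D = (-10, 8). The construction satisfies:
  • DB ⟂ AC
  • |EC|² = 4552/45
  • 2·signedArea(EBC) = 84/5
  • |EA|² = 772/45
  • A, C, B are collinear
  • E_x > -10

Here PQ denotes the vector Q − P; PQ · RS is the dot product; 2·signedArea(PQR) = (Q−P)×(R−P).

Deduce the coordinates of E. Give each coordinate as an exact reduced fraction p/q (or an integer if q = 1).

E = (-146/15, 52/15)

1. E_x = -146/15  [line -18/5·x + 36/5·y + -60 = 0 ∩ |EA|² = 772/45]
2. E_y = 52/15  [line -18/5·x + 36/5·y + -60 = 0 ∩ |EA|² = 772/45]
   → E = (-146/15, 52/15)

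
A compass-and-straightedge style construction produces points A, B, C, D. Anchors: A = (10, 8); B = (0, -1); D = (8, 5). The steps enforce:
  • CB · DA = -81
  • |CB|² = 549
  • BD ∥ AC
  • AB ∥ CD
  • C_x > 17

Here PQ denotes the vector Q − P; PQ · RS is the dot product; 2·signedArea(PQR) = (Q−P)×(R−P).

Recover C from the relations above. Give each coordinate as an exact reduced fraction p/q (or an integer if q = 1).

C = (18, 14)

1. C_x = 18  [AB ∥ CD ∩ BD ∥ AC]
2. C_y = 14  [AB ∥ CD ∩ BD ∥ AC]
   → C = (18, 14)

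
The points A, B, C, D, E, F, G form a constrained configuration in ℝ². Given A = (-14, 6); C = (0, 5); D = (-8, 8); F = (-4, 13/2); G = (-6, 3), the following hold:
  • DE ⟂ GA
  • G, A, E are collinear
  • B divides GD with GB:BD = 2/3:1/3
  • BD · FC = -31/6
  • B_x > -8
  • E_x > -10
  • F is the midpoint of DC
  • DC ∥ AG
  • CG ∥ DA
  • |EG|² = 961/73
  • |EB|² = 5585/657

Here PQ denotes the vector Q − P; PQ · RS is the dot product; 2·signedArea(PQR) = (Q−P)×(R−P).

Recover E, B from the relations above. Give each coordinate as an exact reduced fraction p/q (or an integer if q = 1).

B = (-22/3, 19/3)
E = (-686/73, 312/73)

1. E_x = -686/73  [G, A, E are collinear ∩ DE ⟂ GA]
2. E_y = 312/73  [G, A, E are collinear ∩ DE ⟂ GA]
   → E = (-686/73, 312/73)
3. B_x = -22/3  [B divides GD with GB:BD = 2/3:1/3]
4. B_y = 19/3  [B divides GD with GB:BD = 2/3:1/3]
   → B = (-22/3, 19/3)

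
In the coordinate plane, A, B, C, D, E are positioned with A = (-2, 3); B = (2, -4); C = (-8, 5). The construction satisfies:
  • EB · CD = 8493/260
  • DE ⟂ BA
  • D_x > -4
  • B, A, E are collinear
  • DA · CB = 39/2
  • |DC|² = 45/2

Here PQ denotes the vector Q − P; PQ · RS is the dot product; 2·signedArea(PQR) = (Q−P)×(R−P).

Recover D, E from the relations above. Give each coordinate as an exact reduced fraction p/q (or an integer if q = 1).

1. D_x = -7/2  [line -10·x + 9·y + -133/2 = 0 ∩ |DC|² = 45/2]
2. D_y = 7/2  [line -10·x + 9·y + -133/2 = 0 ∩ |DC|² = 45/2]
   → D = (-7/2, 7/2)
3. E_x = -168/65  [B, A, E are collinear ∩ DE ⟂ BA]
4. E_y = 523/130  [B, A, E are collinear ∩ DE ⟂ BA]
   → E = (-168/65, 523/130)

D = (-7/2, 7/2)
E = (-168/65, 523/130)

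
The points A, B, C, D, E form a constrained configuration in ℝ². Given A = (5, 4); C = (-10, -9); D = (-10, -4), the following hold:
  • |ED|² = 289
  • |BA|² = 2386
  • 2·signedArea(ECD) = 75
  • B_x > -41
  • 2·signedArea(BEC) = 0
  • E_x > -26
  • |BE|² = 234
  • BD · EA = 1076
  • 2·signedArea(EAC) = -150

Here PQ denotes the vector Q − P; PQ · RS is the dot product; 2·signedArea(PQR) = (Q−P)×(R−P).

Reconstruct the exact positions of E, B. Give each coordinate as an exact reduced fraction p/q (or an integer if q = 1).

B = (-40, -15)
E = (-25, -12)

1. E_x = -25  [2·signedArea(ECD) = 75 ∩ 2·signedArea(EAC) = -150]
2. E_y = -12  [2·signedArea(ECD) = 75 ∩ 2·signedArea(EAC) = -150]
   → E = (-25, -12)
3. B_x = -40  [2·signedArea(BEC) = 0 ∩ BD · EA = 1076]
4. B_y = -15  [2·signedArea(BEC) = 0 ∩ BD · EA = 1076]
   → B = (-40, -15)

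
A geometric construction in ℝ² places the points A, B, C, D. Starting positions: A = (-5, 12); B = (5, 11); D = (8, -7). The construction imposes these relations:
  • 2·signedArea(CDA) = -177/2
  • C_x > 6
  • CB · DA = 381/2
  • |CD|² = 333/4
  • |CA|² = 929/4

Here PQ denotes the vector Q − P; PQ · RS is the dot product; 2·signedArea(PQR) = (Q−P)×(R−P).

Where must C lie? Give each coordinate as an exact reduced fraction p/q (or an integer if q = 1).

C = (13/2, 2)

1. C_x = 13/2  [2·signedArea(CDA) = -177/2 ∩ CB · DA = 381/2]
2. C_y = 2  [2·signedArea(CDA) = -177/2 ∩ CB · DA = 381/2]
   → C = (13/2, 2)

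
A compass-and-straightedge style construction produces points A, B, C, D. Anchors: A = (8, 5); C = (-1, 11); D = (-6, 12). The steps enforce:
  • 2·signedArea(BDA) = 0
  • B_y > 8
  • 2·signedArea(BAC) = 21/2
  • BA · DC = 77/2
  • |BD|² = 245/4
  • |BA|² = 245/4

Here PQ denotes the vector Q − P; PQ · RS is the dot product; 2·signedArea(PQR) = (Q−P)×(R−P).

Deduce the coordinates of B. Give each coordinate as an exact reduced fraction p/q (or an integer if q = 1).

B = (1, 17/2)

1. B_x = 1  [2·signedArea(BDA) = 0 ∩ BA · DC = 77/2]
2. B_y = 17/2  [2·signedArea(BDA) = 0 ∩ BA · DC = 77/2]
   → B = (1, 17/2)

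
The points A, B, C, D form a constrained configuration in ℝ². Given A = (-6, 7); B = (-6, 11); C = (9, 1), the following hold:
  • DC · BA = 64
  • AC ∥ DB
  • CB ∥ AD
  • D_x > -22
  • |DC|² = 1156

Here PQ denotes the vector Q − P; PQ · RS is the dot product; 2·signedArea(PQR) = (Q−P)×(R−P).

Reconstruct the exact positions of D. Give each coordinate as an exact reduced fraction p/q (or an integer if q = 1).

1. D_x = -21  [AC ∥ DB ∩ CB ∥ AD]
2. D_y = 17  [AC ∥ DB ∩ CB ∥ AD]
   → D = (-21, 17)

D = (-21, 17)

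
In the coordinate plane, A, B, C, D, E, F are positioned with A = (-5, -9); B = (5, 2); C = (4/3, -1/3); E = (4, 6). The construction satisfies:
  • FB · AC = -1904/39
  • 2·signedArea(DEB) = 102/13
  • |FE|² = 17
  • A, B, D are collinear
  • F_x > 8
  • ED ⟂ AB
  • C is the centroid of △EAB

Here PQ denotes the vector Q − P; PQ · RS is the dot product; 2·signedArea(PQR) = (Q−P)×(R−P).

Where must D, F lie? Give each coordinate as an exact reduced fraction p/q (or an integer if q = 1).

D = (85/13, 48/13)
F = (105/13, 70/13)

1. D_x = 85/13  [A, B, D are collinear ∩ ED ⟂ AB]
2. D_y = 48/13  [A, B, D are collinear ∩ ED ⟂ AB]
   → D = (85/13, 48/13)
3. F_x = 105/13  [line -19/3·x + -26/3·y + 3815/39 = 0 ∩ |FE|² = 17]
4. F_y = 70/13  [line -19/3·x + -26/3·y + 3815/39 = 0 ∩ |FE|² = 17]
   → F = (105/13, 70/13)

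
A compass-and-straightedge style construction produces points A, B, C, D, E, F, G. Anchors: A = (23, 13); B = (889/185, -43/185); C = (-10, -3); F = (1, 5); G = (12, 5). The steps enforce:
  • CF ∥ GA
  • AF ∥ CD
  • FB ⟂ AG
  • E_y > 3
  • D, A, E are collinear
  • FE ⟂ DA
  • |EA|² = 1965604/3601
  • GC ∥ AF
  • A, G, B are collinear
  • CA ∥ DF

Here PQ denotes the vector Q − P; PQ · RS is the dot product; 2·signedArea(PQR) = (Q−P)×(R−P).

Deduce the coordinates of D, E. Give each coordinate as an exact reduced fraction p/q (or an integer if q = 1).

D = (-32, -11)
E = (5713/3601, 13165/3601)

1. D_x = -32  [CA ∥ DF ∩ AF ∥ CD]
2. D_y = -11  [CA ∥ DF ∩ AF ∥ CD]
   → D = (-32, -11)
3. E_x = 5713/3601  [D, A, E are collinear ∩ FE ⟂ DA]
4. E_y = 13165/3601  [D, A, E are collinear ∩ FE ⟂ DA]
   → E = (5713/3601, 13165/3601)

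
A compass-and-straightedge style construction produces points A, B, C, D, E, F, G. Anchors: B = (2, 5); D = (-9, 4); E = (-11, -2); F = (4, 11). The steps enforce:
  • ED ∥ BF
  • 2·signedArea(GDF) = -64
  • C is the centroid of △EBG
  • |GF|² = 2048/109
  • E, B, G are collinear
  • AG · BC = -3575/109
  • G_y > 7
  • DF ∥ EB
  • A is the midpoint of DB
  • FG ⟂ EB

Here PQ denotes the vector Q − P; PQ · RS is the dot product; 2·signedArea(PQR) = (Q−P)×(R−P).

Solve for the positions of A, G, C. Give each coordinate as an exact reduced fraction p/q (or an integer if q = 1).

A = (-7/2, 9/2)
C = (-107/109, 370/109)
G = (660/109, 783/109)

1. A_x = -7/2  [A is the midpoint of DB]
2. A_y = 9/2  [A is the midpoint of DB]
   → A = (-7/2, 9/2)
3. G_x = 660/109  [E, B, G are collinear ∩ FG ⟂ EB]
4. G_y = 783/109  [E, B, G are collinear ∩ FG ⟂ EB]
   → G = (660/109, 783/109)
5. C_x = -107/109  [C is the centroid of △EBG]
6. C_y = 370/109  [C is the centroid of △EBG]
   → C = (-107/109, 370/109)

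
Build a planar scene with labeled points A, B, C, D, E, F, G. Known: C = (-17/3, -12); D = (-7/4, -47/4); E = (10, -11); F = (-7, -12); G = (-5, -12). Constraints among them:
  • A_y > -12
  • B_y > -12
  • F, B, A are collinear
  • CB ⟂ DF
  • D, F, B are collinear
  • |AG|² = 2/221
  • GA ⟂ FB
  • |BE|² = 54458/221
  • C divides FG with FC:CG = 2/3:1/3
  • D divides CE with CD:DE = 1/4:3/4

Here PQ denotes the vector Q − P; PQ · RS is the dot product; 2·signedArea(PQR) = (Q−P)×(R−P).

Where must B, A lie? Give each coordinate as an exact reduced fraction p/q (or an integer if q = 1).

A = (-1106/221, -2631/221)
B = (-1253/221, -2638/221)

1. B_x = -1253/221  [D, F, B are collinear ∩ CB ⟂ DF]
2. B_y = -2638/221  [D, F, B are collinear ∩ CB ⟂ DF]
   → B = (-1253/221, -2638/221)
3. A_x = -1106/221  [F, B, A are collinear ∩ GA ⟂ FB]
4. A_y = -2631/221  [F, B, A are collinear ∩ GA ⟂ FB]
   → A = (-1106/221, -2631/221)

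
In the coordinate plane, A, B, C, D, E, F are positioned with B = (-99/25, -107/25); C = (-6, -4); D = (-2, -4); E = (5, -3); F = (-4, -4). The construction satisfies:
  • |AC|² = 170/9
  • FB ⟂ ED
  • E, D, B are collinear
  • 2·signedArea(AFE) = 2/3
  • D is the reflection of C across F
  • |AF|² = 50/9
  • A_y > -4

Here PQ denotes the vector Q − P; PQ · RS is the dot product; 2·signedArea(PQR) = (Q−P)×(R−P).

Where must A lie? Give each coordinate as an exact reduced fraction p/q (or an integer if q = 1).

A = (-5/3, -11/3)

1. A_x = -5/3  [line -1·x + 9·y + 94/3 = 0 ∩ |AC|² = 170/9]
2. A_y = -11/3  [line -1·x + 9·y + 94/3 = 0 ∩ |AC|² = 170/9]
   → A = (-5/3, -11/3)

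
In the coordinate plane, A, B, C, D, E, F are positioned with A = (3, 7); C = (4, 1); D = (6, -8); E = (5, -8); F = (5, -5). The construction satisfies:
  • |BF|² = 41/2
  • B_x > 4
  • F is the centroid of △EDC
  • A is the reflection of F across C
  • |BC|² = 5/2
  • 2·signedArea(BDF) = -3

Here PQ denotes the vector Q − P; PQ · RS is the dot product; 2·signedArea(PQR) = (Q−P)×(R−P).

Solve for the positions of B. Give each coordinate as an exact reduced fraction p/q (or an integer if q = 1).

1. B_x = 9/2  [line -3·x + -1·y + 13 = 0 ∩ |BC|² = 5/2]
2. B_y = -1/2  [line -3·x + -1·y + 13 = 0 ∩ |BC|² = 5/2]
   → B = (9/2, -1/2)

B = (9/2, -1/2)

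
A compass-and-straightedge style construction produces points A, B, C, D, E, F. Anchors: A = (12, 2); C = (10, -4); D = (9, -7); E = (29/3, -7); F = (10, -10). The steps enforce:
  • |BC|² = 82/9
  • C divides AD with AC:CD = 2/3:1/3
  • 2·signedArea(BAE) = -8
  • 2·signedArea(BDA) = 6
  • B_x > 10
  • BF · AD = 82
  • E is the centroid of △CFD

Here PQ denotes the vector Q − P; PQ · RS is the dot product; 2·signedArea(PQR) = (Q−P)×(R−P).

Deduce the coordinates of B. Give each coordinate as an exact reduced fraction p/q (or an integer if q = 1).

B = (31/3, -1)

1. B_x = 31/3  [2·signedArea(BDA) = 6 ∩ BF · AD = 82]
2. B_y = -1  [2·signedArea(BDA) = 6 ∩ BF · AD = 82]
   → B = (31/3, -1)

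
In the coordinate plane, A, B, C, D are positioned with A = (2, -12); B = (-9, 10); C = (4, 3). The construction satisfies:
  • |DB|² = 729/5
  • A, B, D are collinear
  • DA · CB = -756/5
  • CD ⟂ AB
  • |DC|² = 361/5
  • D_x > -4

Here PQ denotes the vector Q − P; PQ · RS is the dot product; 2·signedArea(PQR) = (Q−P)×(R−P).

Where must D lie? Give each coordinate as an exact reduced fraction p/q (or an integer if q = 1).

D = (-18/5, -4/5)

1. D_x = -18/5  [A, B, D are collinear ∩ CD ⟂ AB]
2. D_y = -4/5  [A, B, D are collinear ∩ CD ⟂ AB]
   → D = (-18/5, -4/5)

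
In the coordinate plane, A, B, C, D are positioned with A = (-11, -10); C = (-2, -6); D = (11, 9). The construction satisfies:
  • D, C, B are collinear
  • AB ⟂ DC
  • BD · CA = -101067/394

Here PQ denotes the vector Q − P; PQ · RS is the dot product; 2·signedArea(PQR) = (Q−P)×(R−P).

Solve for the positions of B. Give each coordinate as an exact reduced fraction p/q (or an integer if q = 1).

1. B_x = -3089/394  [D, C, B are collinear ∩ AB ⟂ DC]
2. B_y = -5019/394  [D, C, B are collinear ∩ AB ⟂ DC]
   → B = (-3089/394, -5019/394)

B = (-3089/394, -5019/394)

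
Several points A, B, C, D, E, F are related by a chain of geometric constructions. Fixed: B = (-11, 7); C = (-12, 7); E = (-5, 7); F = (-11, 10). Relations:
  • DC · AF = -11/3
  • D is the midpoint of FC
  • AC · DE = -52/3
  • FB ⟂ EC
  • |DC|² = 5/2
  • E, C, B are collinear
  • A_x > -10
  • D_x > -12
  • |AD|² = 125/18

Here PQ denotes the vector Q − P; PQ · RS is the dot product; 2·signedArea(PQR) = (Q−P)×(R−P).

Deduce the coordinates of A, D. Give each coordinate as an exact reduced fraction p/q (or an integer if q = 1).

A = (-28/3, 7)
D = (-23/2, 17/2)

1. D_x = -23/2  [D is the midpoint of FC]
2. D_y = 17/2  [D is the midpoint of FC]
   → D = (-23/2, 17/2)
3. A_x = -28/3  [AC · DE = -52/3 ∩ DC · AF = -11/3]
4. A_y = 7  [AC · DE = -52/3 ∩ DC · AF = -11/3]
   → A = (-28/3, 7)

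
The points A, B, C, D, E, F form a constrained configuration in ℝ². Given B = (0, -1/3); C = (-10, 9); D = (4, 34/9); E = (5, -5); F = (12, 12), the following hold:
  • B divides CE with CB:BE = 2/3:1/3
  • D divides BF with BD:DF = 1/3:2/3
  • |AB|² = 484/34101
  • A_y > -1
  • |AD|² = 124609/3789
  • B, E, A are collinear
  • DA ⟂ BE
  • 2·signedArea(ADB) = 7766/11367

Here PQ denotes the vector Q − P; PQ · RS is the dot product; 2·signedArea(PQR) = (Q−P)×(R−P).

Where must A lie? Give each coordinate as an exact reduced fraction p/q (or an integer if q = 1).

1. A_x = 110/1263  [B, E, A are collinear ∩ DA ⟂ BE]
2. A_y = -1571/3789  [B, E, A are collinear ∩ DA ⟂ BE]
   → A = (110/1263, -1571/3789)

A = (110/1263, -1571/3789)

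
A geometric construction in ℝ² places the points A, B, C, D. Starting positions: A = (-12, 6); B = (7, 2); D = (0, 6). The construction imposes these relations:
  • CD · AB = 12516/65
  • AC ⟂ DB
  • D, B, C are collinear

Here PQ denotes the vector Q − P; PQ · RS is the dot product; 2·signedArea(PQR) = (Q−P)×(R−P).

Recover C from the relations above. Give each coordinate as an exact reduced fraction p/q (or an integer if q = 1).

C = (-588/65, 726/65)

1. C_x = -588/65  [D, B, C are collinear ∩ AC ⟂ DB]
2. C_y = 726/65  [D, B, C are collinear ∩ AC ⟂ DB]
   → C = (-588/65, 726/65)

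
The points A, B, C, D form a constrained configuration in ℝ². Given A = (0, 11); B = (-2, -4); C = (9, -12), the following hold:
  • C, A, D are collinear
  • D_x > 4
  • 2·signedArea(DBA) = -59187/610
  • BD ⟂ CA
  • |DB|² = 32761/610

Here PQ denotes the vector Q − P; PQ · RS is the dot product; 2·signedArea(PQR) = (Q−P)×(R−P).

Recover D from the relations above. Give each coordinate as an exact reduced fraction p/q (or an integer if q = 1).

D = (2943/610, -811/610)

1. D_x = 2943/610  [C, A, D are collinear ∩ BD ⟂ CA]
2. D_y = -811/610  [C, A, D are collinear ∩ BD ⟂ CA]
   → D = (2943/610, -811/610)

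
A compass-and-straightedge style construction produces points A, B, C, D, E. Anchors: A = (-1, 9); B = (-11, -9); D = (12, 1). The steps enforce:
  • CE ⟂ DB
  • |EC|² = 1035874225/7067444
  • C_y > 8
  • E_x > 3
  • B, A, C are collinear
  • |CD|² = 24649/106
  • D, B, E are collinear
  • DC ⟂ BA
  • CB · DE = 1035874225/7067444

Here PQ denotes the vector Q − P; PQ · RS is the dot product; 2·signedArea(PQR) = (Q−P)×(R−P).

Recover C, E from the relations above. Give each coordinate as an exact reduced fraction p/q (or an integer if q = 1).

C = (-141/106, 891/106)
E = (233161/66674, -89908/33337)

1. C_x = -141/106  [B, A, C are collinear ∩ DC ⟂ BA]
2. C_y = 891/106  [B, A, C are collinear ∩ DC ⟂ BA]
   → C = (-141/106, 891/106)
3. E_x = 233161/66674  [D, B, E are collinear ∩ CE ⟂ DB]
4. E_y = -89908/33337  [D, B, E are collinear ∩ CE ⟂ DB]
   → E = (233161/66674, -89908/33337)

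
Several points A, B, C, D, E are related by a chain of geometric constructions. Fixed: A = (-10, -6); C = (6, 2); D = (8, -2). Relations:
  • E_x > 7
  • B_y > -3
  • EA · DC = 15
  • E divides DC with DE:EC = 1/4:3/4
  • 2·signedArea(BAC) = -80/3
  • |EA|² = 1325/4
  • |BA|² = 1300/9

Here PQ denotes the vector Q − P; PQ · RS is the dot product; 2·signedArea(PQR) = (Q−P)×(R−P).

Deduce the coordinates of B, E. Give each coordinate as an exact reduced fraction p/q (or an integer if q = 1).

1. B_x = 4/3  [line -8·x + 16·y + 128/3 = 0 ∩ |BA|² = 1300/9]
2. B_y = -2  [line -8·x + 16·y + 128/3 = 0 ∩ |BA|² = 1300/9]
   → B = (4/3, -2)
3. E_x = 15/2  [E divides DC with DE:EC = 1/4:3/4]
4. E_y = -1  [E divides DC with DE:EC = 1/4:3/4]
   → E = (15/2, -1)

B = (4/3, -2)
E = (15/2, -1)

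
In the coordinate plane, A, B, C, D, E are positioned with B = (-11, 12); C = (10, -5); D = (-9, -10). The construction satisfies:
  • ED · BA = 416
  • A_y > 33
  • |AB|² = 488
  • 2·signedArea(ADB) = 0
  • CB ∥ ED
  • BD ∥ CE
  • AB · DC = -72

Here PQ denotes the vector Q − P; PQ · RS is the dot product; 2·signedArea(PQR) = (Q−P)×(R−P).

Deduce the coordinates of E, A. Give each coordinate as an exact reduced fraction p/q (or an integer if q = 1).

1. E_x = 12  [CB ∥ ED ∩ BD ∥ CE]
2. E_y = -27  [CB ∥ ED ∩ BD ∥ CE]
   → E = (12, -27)
3. A_x = -13  [2·signedArea(ADB) = 0 ∩ ED · BA = 416]
4. A_y = 34  [2·signedArea(ADB) = 0 ∩ ED · BA = 416]
   → A = (-13, 34)

A = (-13, 34)
E = (12, -27)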